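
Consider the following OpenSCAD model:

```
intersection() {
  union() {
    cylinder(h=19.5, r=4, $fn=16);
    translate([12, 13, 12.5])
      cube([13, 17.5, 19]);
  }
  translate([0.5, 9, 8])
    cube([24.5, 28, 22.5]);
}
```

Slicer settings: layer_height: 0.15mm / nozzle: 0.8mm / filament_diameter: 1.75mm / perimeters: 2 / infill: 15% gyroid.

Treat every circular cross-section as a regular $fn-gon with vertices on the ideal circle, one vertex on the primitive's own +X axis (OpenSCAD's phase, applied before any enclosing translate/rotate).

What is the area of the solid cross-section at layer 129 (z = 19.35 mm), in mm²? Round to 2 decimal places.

At z = 19.35 mm: the r=4 cylinder contributes a regular 16-gon of circumradius 4 (area = (16/2)·4.000²·sin(360°/16) = 48.98 mm²); the cube at (12, 13) (footprint 13×17.5) is included at this height (area 227.50 mm²); Taking the union: the 2 present regions are separate (no shared area or edge), so areas and boundary lengths simply add and each stays a separate island — area = 276.48 mm²; the cube at (0.5, 9) is present — its section is the full 24.5×28 rectangle (area 686.00 mm²); Keeping only the common overlap: the 24.5×28 cube at (0.5, 9) partially overlaps the result so far; clipping to the common part keeps 227.50 mm² — area = 227.50 mm². Overall, the cross-section is a single solid region. Net area = 227.50 mm².

227.50 mm²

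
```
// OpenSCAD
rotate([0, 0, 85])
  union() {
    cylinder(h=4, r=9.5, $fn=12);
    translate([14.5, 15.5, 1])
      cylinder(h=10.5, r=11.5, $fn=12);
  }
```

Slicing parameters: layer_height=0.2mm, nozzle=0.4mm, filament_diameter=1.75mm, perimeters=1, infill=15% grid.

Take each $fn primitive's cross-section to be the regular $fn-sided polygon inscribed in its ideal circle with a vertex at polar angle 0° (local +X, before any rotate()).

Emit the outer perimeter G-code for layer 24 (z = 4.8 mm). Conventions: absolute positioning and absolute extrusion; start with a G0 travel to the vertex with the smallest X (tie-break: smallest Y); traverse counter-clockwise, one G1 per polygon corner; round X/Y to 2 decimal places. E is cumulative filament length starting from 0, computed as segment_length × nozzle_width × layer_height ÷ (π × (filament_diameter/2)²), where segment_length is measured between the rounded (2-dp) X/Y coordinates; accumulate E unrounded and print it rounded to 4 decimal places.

G0 X-25.63 Y16.80 Z4.80
G1 X-24.60 Y10.94 E0.1979
G1 X-20.77 Y6.38 E0.3960
G1 X-15.18 Y4.34 E0.5939
G1 X-9.32 Y5.37 E0.7918
G1 X-4.76 Y9.20 E0.9898
G1 X-2.72 Y14.79 E1.1878
G1 X-3.75 Y20.66 E1.3860
G1 X-7.58 Y25.22 E1.5840
G1 X-13.17 Y27.25 E1.7818
G1 X-19.04 Y26.22 E1.9801
G1 X-23.60 Y22.39 E2.1781
G1 X-25.63 Y16.80 E2.3759

At z = 4.8 mm: the cylinder is absent (z outside [0, 4]); the r=11.5 cylinder at (14.5, 15.5) contributes a regular 12-gon of circumradius 11.5; Taking the union: only the r=11.5 cylinder at (14.5, 15.5) is present, so the union is just that shape — 1 connected region; (whole slice rotated 85° about Z — lengths, areas and connectivity unchanged). The outline is a single polygon with 12 vertices. Extrusion per mm of travel: 0.4 × 0.2 / (π × 0.875²) = 0.033260. Accumulating E over each segment gives final E = 2.3759.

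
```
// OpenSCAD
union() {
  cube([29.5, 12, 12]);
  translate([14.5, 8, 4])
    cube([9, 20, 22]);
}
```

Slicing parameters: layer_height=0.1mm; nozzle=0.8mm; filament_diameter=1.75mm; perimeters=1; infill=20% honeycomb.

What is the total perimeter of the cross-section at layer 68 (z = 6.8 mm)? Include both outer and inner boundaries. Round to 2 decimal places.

115.00 mm

At z = 6.8 mm: the 29.5×12 cube contributes its full rectangle (perimeter 83.00 mm); the 9×20 cube at (14.5, 8) contributes its full rectangle (perimeter 58.00 mm); Merging all regions: the regions partially overlap (shared area 36.00 mm²), so the edge portions inside another operand are dropped and the merged outline is re-measured after clipping — boundary = 115.00 mm. Overall, the cross-section is a single solid region. Total boundary length (outer) = 115.00 mm.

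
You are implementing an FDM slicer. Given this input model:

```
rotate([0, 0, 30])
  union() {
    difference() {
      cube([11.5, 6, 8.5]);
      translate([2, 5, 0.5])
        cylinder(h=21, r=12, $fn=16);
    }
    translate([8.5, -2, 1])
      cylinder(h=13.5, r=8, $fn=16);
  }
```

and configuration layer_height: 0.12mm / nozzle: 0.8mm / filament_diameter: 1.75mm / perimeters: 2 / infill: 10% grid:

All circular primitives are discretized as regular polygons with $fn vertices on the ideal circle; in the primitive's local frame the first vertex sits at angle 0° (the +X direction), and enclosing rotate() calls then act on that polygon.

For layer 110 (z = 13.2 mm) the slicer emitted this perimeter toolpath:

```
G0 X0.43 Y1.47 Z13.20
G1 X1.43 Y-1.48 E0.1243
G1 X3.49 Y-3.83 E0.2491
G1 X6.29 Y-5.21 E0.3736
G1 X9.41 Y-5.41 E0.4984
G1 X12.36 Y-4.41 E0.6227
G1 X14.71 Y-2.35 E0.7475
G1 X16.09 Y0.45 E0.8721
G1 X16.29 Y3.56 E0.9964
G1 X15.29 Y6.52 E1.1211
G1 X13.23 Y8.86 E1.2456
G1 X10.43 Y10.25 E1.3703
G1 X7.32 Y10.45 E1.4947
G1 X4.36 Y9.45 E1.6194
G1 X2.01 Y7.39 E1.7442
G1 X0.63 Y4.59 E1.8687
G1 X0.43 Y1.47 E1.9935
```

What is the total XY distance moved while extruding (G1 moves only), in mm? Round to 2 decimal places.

Sum the Euclidean lengths of each G1 segment: total = 49.95 mm.

49.95 mm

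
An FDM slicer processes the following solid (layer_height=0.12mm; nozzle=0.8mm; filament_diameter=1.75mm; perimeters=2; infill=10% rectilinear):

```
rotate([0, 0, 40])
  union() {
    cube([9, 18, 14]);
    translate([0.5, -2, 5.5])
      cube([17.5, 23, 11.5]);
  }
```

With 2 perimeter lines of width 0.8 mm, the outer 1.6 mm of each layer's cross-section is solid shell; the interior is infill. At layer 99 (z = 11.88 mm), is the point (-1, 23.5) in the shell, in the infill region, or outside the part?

At z = 11.88 mm: the 9×18 cube contributes its full rectangle; the cube at (0.5, -2) is present — its section is the full 17.5×23 rectangle; Combining (union): the regions partially overlap (shared area 153.00 mm²), so overlapping operands fuse into one piece — 1 connected region; (rotated 40° about Z; rotation is an isometry so areas/perimeters/island counts are preserved). Overall, the cross-section is a single solid region. Undo the 40° rotation: the query point maps to (14.339, 18.645) in the un-rotated model frame. The nearest boundary edge runs (0.50, 21.00)→(18.00, 21.00); distance from the point to it = 2.36 mm. The point is inside the cross-section and 2.36 mm from the nearest boundary — more than the 1.6 mm shell width (2 × 0.8), so it's in the infill interior.

infill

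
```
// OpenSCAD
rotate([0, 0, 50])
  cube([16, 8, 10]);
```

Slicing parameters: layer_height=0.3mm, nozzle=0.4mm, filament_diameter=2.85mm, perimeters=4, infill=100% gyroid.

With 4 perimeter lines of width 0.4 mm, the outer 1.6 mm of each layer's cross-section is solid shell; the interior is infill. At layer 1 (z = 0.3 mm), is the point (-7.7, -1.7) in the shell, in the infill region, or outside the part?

At z = 0.3 mm: the 16×8 cube contributes its full rectangle; (whole slice rotated 50° about Z — lengths, areas and connectivity unchanged). Overall, the cross-section is a single solid region. Undo the 50° rotation: the query point maps to (-6.252, 4.806) in the un-rotated model frame. The nearest boundary edge runs (0.00, 8.00)→(0.00, 0.00); distance from the point to it = 6.25 mm. The point is not inside any of the regions above, so it lies outside the cross-section (6.25 mm from the nearest boundary).

outside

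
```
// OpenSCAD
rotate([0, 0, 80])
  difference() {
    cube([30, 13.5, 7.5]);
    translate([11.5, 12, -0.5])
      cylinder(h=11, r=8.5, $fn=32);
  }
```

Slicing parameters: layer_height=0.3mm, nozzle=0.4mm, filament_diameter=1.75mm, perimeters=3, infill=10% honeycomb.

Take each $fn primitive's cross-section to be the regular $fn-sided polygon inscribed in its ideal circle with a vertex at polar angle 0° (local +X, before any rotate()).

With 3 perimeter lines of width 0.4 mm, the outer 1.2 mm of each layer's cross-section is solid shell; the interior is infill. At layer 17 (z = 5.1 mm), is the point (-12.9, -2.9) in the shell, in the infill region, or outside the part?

outside

At z = 5.1 mm: the 30×13.5 cube contributes its full rectangle; the r=8.5 cylinder at (11.5, 12) contributes a regular 32-gon of circumradius 8.5; Taking the first minus the rest: starting from the 30×13.5 cube, the r=8.5 cylinder at (11.5, 12) partially overlaps it — only the 138.04 mm² overlap (of its 225.52 mm²) is removed, clipping the outline — 1 connected region; (rotated 80° about Z; rotation is an isometry so areas/perimeters/island counts are preserved). Overall, the cross-section is a single solid region. Undo the 80° rotation: the query point maps to (-5.096, 12.200) in the un-rotated model frame. The nearest boundary edge runs (0.00, 0.00)→(0.00, 13.50); distance from the point to it = 5.10 mm. The point is not inside any of the regions above, so it lies outside the cross-section (5.10 mm from the nearest boundary).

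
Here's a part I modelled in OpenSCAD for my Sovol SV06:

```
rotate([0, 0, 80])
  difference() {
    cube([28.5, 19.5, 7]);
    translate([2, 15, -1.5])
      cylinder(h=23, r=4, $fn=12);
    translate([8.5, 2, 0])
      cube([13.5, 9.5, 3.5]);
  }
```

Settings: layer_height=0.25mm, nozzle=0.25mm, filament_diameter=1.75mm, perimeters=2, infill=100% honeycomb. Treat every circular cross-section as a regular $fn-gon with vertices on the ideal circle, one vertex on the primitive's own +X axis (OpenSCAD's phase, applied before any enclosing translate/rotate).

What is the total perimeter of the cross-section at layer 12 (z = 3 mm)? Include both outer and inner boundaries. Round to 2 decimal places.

151.64 mm

At z = 3 mm: the cube is present — its section is the full 28.5×19.5 rectangle (perimeter 96.00 mm); the r=4 cylinder at (2, 15) gives a regular 12-gon of circumradius 4 (constant along its height) (perimeter = 2·12·4.000·sin(180°/12) = 24.85 mm); the 13.5×9.5 cube at (8.5, 2) contributes its full rectangle (perimeter 46.00 mm); Taking the first minus the rest: starting from the 28.5×19.5 cube, the r=4 cylinder at (2, 15) partially overlaps it — only the 38.93 mm² overlap (of its 48.00 mm²) is removed, clipping the outline; the 13.5×9.5 cube at (8.5, 2) lies wholly inside it (removes its full 128.25 mm² and its 46.00 mm outline becomes a hole wall) — boundary (outer + 1 inner loop) = 151.64 mm; (whole slice rotated 80° about Z — lengths, areas and connectivity unchanged). Overall, the cross-section is one region with 1 hole. Total boundary length (outer + inner) = 151.64 mm.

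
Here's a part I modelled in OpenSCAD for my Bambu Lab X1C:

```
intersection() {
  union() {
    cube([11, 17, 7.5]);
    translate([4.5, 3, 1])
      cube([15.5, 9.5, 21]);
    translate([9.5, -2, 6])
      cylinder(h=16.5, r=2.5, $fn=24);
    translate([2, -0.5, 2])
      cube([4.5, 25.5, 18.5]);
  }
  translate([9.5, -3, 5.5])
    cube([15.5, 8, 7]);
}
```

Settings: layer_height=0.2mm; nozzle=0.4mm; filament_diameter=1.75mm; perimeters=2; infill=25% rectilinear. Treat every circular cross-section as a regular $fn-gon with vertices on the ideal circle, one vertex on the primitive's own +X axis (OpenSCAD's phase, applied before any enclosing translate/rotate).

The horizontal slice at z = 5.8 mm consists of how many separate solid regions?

1

At z = 5.8 mm: the cube is present — its section is the full 11×17 rectangle; the 15.5×9.5 cube at (4.5, 3) contributes its full rectangle; the cylinder at (9.5, -2) is absent (z outside [6, 22.5]); the 4.5×25.5 cube at (2, -0.5) contributes its full rectangle; Merging all regions: the regions partially overlap (shared area 138.25 mm²), so overlapping operands fuse into one piece — 1 connected region; the cube at (9.5, -3) (footprint 15.5×8) is included at this height; Taking the intersection: the 15.5×8 cube at (9.5, -3) partially overlaps that combined region; clipping to the common part keeps 25.50 mm² — 1 connected region. The result has 1 disconnected region.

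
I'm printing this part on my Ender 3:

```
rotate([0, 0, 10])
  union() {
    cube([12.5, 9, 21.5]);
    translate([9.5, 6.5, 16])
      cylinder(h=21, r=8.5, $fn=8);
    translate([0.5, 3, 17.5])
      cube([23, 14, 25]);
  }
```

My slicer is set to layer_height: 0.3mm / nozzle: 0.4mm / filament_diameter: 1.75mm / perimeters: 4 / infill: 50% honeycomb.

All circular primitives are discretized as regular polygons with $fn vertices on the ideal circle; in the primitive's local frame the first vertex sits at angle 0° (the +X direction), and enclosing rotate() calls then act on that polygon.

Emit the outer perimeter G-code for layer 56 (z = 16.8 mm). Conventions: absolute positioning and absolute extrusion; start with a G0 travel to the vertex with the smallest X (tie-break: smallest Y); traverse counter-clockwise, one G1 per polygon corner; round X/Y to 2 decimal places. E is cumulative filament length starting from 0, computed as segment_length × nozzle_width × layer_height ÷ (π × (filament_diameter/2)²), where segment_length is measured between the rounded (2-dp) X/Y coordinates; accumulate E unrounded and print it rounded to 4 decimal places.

G0 X-1.56 Y8.86 Z16.80
G1 X0.00 Y0.00 E0.4488
G1 X4.60 Y0.81 E0.6819
G1 X9.70 Y-0.32 E0.9425
G1 X15.19 Y3.18 E1.2673
G1 X16.60 Y9.53 E1.5918
G1 X13.10 Y15.01 E1.9162
G1 X6.75 Y16.42 E2.2407
G1 X1.26 Y12.93 E2.5653
G1 X0.44 Y9.22 E2.7548
G1 X-1.56 Y8.86 E2.8562

At z = 16.8 mm: the cube is present — its section is the full 12.5×9 rectangle; the cylinder at (9.5, 6.5): section is a regular 8-gon, circumradius r=8.5; the cube at (0.5, 3) is not intersected at this z (z outside [17.5, 42.5]); Taking the union: the regions partially overlap (shared area 93.22 mm²), so overlapping operands fuse into one piece — 1 connected region; (whole slice rotated 10° about Z — lengths, areas and connectivity unchanged). The outline is a single polygon with 10 vertices. Extrusion per mm of travel: 0.4 × 0.3 / (π × 0.875²) = 0.049890. Accumulating E over each segment gives final E = 2.8562.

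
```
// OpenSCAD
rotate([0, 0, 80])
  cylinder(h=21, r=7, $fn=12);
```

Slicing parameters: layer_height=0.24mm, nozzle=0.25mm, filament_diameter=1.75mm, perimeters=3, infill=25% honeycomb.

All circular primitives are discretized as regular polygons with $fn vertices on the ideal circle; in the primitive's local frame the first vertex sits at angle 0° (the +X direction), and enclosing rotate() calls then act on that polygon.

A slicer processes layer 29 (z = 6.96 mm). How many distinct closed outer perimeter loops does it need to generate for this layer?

At z = 6.96 mm: the r=7 cylinder contributes a regular 12-gon of circumradius 7; (rotated 80° about Z; rotation is an isometry so areas/perimeters/island counts are preserved). The result has 1 disconnected region.

1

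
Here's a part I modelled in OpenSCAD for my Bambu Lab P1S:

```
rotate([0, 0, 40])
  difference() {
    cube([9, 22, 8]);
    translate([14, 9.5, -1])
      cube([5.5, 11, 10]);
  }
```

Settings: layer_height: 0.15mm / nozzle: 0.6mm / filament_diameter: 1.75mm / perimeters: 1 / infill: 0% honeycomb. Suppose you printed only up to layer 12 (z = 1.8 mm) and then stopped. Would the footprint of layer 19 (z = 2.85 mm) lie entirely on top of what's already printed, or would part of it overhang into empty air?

entirely on top

Compare the two slices. At z = 1.8: the cube (footprint 9×22) is included at this height (area 198.00 mm²); the 5.5×11 cube at (14, 9.5) contributes its full rectangle (area 60.50 mm²); After the difference (first − rest): starting from the 9×22 cube (198.00 mm²), the 5.5×11 cube at (14, 9.5) misses the remaining region (no effect) — area = 198.00 mm²; (rotated 40° about Z; rotation is an isometry so areas/perimeters/island counts are preserved). At z = 2.85: the cube (footprint 9×22) is included at this height (area 198.00 mm²); the cube at (14, 9.5) is present — its section is the full 5.5×11 rectangle (area 60.50 mm²); Taking the first minus the rest: starting from the 9×22 cube (198.00 mm²), the 5.5×11 cube at (14, 9.5) misses the remaining region (no effect) — area = 198.00 mm²; (rotated 40° about Z; rotation is an isometry so areas/perimeters/island counts are preserved). Checking containment: the cross-section at z = 2.85 is a subset of the cross-section at z = 1.8.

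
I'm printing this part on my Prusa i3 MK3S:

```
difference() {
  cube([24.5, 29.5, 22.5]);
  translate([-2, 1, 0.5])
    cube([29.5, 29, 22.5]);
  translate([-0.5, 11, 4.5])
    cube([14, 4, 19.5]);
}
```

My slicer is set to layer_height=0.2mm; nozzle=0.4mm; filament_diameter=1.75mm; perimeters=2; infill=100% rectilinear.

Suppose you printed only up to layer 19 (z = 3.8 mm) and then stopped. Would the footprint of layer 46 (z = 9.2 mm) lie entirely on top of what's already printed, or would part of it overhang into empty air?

Compare the two slices. At z = 3.8: the cube (footprint 24.5×29.5) is included at this height (area 722.75 mm²); the cube at (-2, 1) is present — its section is the full 29.5×29 rectangle (area 855.50 mm²); the cube at (-0.5, 11) does not reach this height (z outside [4.5, 24]); Subtracting the remaining from the first: starting from the 24.5×29.5 cube (722.75 mm²), the 29.5×29 cube at (-2, 1) partially overlaps it — only the 698.25 mm² overlap (of its 855.50 mm²) is removed, clipping the outline — area = 24.50 mm². At z = 9.2: the cube is present — its section is the full 24.5×29.5 rectangle (area 722.75 mm²); the 29.5×29 cube at (-2, 1) contributes its full rectangle (area 855.50 mm²); the cube at (-0.5, 11) is present — its section is the full 14×4 rectangle (area 56.00 mm²); Taking the first minus the rest: starting from the 24.5×29.5 cube (722.75 mm²), the 29.5×29 cube at (-2, 1) partially overlaps it — only the 698.25 mm² overlap (of its 855.50 mm²) is removed, clipping the outline; the 14×4 cube at (-0.5, 11) misses the remaining region (no effect) — area = 24.50 mm². Checking containment: the cross-section at z = 9.2 is a subset of the cross-section at z = 3.8.

entirely on top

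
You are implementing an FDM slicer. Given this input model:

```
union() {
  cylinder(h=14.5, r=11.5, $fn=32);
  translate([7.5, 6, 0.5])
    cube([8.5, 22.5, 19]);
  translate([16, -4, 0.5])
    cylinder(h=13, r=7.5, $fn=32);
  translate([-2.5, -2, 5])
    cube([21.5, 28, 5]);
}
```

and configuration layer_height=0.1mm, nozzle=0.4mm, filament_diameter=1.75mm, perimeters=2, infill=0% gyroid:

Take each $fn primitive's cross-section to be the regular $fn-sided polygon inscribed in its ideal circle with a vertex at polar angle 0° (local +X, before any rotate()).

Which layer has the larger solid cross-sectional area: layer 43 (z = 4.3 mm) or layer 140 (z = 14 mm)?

layer 43 (z = 4.3 mm)

Layer 43 (z = 4.3): the r=11.5 cylinder contributes a regular 32-gon of circumradius 11.5 (area = (32/2)·11.500²·sin(360°/32) = 412.81 mm²); the cube at (7.5, 6) (footprint 8.5×22.5) is included at this height (area 191.25 mm²); the r=7.5 cylinder at (16, -4) contributes a regular 32-gon of circumradius 7.5 (area = (32/2)·7.500²·sin(360°/32) = 175.58 mm²); the cube at (-2.5, -2) is absent (z outside [5, 10]); Taking the union: the regions partially overlap — summed areas 779.64 mm² minus the doubly-counted overlap 18.34 mm² gives 761.30 mm² — area = 761.30 mm². So its area = 761.30 mm². Layer 140 (z = 14): the cylinder: section is a regular 32-gon, circumradius r=11.5 (area = (32/2)·11.500²·sin(360°/32) = 412.81 mm²); the 8.5×22.5 cube at (7.5, 6) contributes its full rectangle (area 191.25 mm²); the cylinder at (16, -4) is absent (z outside [0.5, 13.5]); the cube at (-2.5, -2) is absent (z outside [5, 10]); Taking the union: the regions partially overlap — summed areas 604.06 mm² minus the doubly-counted overlap 3.35 mm² gives 600.71 mm² — area = 600.71 mm². So its area = 600.71 mm². Layer 43 is larger (761.30 vs 600.71 mm²).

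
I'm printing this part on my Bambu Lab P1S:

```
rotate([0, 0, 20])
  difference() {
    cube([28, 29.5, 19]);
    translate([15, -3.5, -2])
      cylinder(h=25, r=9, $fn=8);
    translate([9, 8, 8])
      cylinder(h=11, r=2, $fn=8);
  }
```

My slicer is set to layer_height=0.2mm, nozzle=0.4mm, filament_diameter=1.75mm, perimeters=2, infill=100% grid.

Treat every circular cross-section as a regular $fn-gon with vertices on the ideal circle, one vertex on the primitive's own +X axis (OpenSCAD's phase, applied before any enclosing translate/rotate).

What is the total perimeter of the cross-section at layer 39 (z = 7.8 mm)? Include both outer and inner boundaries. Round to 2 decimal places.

119.88 mm

At z = 7.8 mm: the cube (footprint 28×29.5) is included at this height (perimeter 115.00 mm); the r=9 cylinder at (15, -3.5) contributes a regular 8-gon of circumradius 9 (perimeter = 2·8·9.000·sin(180°/8) = 55.11 mm); the cylinder at (9, 8) does not reach this height (z outside [8, 19]); Subtracting the remaining from the first: starting from the 28×29.5 cube, the r=9 cylinder at (15, -3.5) partially overlaps it — only the 56.63 mm² overlap (of its 229.10 mm²) is removed, clipping the outline — boundary = 119.88 mm; (rotated 20° about Z; rotation is an isometry so areas/perimeters/island counts are preserved). Overall, the cross-section is a single solid region. Total boundary length (outer) = 119.88 mm.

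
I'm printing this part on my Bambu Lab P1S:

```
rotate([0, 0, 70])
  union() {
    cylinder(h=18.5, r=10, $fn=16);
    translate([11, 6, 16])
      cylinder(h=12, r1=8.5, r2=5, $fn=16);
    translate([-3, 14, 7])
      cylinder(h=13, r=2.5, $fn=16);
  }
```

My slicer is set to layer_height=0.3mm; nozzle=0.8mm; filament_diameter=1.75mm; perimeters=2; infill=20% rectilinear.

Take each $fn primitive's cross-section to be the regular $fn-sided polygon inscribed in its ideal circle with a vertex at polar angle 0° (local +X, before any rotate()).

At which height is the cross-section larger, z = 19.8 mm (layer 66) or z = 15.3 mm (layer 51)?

Layer 66 (z = 19.8): the cylinder is absent (z outside [0, 18.5]); the cone at (11, 6) contributes a regular 16-gon of circumradius 7.392 (interpolated between r1=8.5 and r2=5 at t=0.317) (area = (16/2)·7.392²·sin(360°/16) = 167.27 mm²); the r=2.5 cylinder at (-3, 14) contributes a regular 16-gon of circumradius 2.5 (area = (16/2)·2.500²·sin(360°/16) = 19.13 mm²); Combining (union): the 2 present regions are separate (no shared area or edge), so areas and boundary lengths simply add and each stays a separate island — area = 186.40 mm²; (rotated 70° about Z; rotation is an isometry so areas/perimeters/island counts are preserved). So its area = 186.40 mm². Layer 51 (z = 15.3): the cylinder: section is a regular 16-gon, circumradius r=10 (area = (16/2)·10.000²·sin(360°/16) = 306.15 mm²); the cone at (11, 6) is not intersected at this z (z outside [16, 28]); the cylinder at (-3, 14): section is a regular 16-gon, circumradius r=2.5 (area = (16/2)·2.500²·sin(360°/16) = 19.13 mm²); Taking the union: the 2 present regions are separate (no shared area or edge), so areas and boundary lengths simply add and each stays a separate island — area = 325.28 mm²; (whole slice rotated 70° about Z — lengths, areas and connectivity unchanged). So its area = 325.28 mm². Layer 51 is larger (325.28 vs 186.40 mm²).

layer 51 (z = 15.3 mm)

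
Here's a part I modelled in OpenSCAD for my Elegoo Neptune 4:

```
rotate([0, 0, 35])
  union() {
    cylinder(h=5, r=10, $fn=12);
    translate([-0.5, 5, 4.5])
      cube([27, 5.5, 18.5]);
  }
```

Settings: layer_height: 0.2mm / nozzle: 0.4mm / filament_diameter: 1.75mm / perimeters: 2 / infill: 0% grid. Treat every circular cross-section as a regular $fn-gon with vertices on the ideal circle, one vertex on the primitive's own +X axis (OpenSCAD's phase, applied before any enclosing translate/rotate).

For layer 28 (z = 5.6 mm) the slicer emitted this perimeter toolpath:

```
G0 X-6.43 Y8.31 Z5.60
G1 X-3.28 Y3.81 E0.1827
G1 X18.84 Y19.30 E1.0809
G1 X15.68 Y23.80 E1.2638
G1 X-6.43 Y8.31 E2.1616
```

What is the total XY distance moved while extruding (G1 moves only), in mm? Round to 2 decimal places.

Sum the Euclidean lengths of each G1 segment: total = 64.99 mm.

64.99 mm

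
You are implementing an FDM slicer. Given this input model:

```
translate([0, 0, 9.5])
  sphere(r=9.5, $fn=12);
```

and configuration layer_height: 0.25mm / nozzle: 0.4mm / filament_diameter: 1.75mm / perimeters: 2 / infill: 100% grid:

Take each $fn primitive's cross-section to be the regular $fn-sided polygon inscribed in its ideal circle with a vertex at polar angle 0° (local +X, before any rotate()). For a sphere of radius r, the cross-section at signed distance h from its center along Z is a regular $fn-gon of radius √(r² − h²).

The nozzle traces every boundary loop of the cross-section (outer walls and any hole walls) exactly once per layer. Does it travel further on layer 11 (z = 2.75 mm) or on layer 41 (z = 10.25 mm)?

Layer 11 (z = 2.75): the sphere: section is a regular 12-gon, circumradius = √(r²−h²) = √(9.5²−6.75²) = 6.685 (perimeter = 2·12·6.685·sin(180°/12) = 41.52 mm). So its perimeter = 41.52 mm. Layer 41 (z = 10.25): the r=9.5 sphere slices to a regular 12-gon of circumradius 9.470 (√(r²−h²) with h=0.75 from center) (perimeter = 2·12·9.470·sin(180°/12) = 58.83 mm). So its perimeter = 58.83 mm. Layer 41 is larger (58.83 vs 41.52 mm).

layer 41 (z = 10.25 mm)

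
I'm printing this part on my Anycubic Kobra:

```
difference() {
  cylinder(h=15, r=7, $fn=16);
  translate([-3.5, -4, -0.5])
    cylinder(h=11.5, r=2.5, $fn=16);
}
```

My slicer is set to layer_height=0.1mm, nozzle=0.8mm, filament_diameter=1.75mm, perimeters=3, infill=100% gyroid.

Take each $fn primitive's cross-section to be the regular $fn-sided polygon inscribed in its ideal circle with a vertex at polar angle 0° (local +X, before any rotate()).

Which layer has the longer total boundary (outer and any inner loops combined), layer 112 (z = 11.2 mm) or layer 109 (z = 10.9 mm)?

layer 109 (z = 10.9 mm)

Layer 112 (z = 11.2): the r=7 cylinder contributes a regular 16-gon of circumradius 7 (perimeter = 2·16·7.000·sin(180°/16) = 43.70 mm); the cylinder at (-3.5, -4) is not intersected at this z (z outside [-0.5, 11]); Subtracting the remaining from the first: none of the subtracted shapes is present at this height, so the r=7 cylinder is unchanged — boundary = 43.70 mm. So its perimeter = 43.70 mm. Layer 109 (z = 10.9): the r=7 cylinder contributes a regular 16-gon of circumradius 7 (perimeter = 2·16·7.000·sin(180°/16) = 43.70 mm); the r=2.5 cylinder at (-3.5, -4) gives a regular 16-gon of circumradius 2.5 (constant along its height) (perimeter = 2·16·2.500·sin(180°/16) = 15.61 mm); After the difference (first − rest): starting from the r=7 cylinder, the r=2.5 cylinder at (-3.5, -4) partially overlaps it — only the 16.44 mm² overlap (of its 19.13 mm²) is removed, clipping the outline — boundary = 49.96 mm. So its perimeter = 49.96 mm. Layer 109 is larger (49.96 vs 43.70 mm).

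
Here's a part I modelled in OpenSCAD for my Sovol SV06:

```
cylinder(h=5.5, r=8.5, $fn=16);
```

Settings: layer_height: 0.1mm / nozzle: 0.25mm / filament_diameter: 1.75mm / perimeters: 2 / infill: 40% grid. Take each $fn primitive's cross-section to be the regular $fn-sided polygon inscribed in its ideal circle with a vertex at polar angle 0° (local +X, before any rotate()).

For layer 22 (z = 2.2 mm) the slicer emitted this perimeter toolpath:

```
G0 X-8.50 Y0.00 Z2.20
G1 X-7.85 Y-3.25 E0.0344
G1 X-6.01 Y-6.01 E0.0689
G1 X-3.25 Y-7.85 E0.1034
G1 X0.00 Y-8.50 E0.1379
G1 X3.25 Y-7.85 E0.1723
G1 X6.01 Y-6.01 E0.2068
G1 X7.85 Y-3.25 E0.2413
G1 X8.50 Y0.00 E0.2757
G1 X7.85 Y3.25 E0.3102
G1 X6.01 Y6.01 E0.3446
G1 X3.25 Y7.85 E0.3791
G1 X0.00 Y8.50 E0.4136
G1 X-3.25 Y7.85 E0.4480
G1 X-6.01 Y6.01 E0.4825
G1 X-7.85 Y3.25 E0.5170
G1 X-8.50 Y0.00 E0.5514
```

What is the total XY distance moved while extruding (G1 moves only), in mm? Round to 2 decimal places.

53.05 mm

Sum the Euclidean lengths of each G1 segment: total = 53.05 mm.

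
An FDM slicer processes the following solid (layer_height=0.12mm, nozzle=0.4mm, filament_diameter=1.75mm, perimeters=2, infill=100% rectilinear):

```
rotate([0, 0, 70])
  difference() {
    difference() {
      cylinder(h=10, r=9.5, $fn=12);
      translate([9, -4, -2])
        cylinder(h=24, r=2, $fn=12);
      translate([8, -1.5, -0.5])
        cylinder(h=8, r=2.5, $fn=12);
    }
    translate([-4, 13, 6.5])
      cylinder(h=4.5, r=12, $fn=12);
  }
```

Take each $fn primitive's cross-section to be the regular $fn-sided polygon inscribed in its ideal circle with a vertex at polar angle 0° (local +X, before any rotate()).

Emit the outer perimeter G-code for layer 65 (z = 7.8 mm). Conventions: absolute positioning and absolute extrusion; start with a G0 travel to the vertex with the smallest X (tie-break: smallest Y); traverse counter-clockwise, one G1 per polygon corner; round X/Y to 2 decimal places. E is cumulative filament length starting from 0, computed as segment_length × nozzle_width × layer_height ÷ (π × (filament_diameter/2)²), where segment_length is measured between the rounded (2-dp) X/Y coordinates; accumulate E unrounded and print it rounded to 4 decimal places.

G0 X-5.21 Y-7.56 Z7.80
G1 X-3.25 Y-8.93 E0.0477
G1 X1.65 Y-9.36 E0.1459
G1 X6.11 Y-7.28 E0.2441
G1 X8.93 Y-3.25 E0.3422
G1 X9.36 Y1.65 E0.4404
G1 X7.64 Y5.33 E0.5215
G1 X7.18 Y5.12 E0.5316
G1 X6.15 Y5.21 E0.5522
G1 X5.30 Y5.80 E0.5728
G1 X4.87 Y6.74 E0.5935
G1 X4.95 Y7.73 E0.6133
G1 X3.25 Y8.93 E0.6548
G1 X-1.65 Y9.36 E0.7530
G1 X-4.27 Y8.13 E0.8107
G1 X-1.77 Y2.77 E0.9288
G1 X-2.31 Y-3.42 E1.0528
G1 X-5.21 Y-7.56 E1.1536

At z = 7.8 mm: the r=9.5 cylinder gives a regular 12-gon of circumradius 9.5 (constant along its height); the cylinder at (9, -4): section is a regular 12-gon, circumradius r=2; the cylinder at (8, -1.5) is not intersected at this z (z outside [-0.5, 7.5]); Subtracting the remaining from the first: starting from the r=9.5 cylinder, the r=2 cylinder at (9, -4) partially overlaps it — only the 3.66 mm² overlap (of its 12.00 mm²) is removed, clipping the outline — 1 connected region; the r=12 cylinder at (-4, 13) contributes a regular 12-gon of circumradius 12; After the difference (first − rest): starting from that combined region, the r=12 cylinder at (-4, 13) partially overlaps it — only the 81.28 mm² overlap (of its 432.00 mm²) is removed, clipping the outline — 1 connected region; (whole slice rotated 70° about Z — lengths, areas and connectivity unchanged). The outline is a single polygon with 17 vertices. Extrusion per mm of travel: 0.4 × 0.12 / (π × 0.875²) = 0.019956. Accumulating E over each segment gives final E = 1.1536.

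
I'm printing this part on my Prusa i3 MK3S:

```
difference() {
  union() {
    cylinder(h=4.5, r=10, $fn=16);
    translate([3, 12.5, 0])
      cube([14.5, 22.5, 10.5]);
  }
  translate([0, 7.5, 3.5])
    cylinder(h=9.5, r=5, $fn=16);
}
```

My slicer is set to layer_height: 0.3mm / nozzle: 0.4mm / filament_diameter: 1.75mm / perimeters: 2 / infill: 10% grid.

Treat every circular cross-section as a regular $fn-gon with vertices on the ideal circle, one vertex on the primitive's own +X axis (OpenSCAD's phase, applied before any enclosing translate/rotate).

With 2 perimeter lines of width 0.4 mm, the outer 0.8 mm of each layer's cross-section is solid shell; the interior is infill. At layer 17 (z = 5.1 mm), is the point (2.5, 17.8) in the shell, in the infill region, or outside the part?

At z = 5.1 mm: the cylinder is absent (z outside [0, 4.5]); the cube at (3, 12.5) is present — its section is the full 14.5×22.5 rectangle; Merging all regions: only the 14.5×22.5 cube at (3, 12.5) is present, so the union is just that shape — 1 connected region; the cylinder at (0, 7.5): section is a regular 16-gon, circumradius r=5; After the difference (first − rest): starting from that combined region, the r=5 cylinder at (0, 7.5) misses the remaining region (no effect) — 1 connected region. Overall, the cross-section is a single solid region. The nearest boundary edge runs (3.00, 12.50)→(3.00, 35.00); distance from the point to it = 0.50 mm. The point is not inside any of the regions above, so it lies outside the cross-section (0.50 mm from the nearest boundary).

outside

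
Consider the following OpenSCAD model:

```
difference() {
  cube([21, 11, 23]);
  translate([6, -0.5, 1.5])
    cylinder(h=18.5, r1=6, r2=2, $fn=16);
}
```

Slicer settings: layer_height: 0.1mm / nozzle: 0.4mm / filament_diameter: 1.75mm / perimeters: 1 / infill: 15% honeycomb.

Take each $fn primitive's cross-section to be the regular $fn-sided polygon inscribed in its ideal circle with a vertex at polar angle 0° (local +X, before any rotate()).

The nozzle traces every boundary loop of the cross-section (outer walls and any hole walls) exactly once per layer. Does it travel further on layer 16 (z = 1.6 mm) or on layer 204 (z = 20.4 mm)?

layer 16 (z = 1.6 mm)

Layer 16 (z = 1.6): the cube (footprint 21×11) is included at this height (perimeter 64.00 mm); the cone at (6, -0.5): at t=0.005 of its height the radius interpolates to r₁+(r₂−r₁)t = 5.978, giving a regular 16-gon of that circumradius (perimeter = 2·16·5.978·sin(180°/16) = 37.32 mm); Subtracting the remaining from the first: starting from the 21×11 cube, the cone at (6, -0.5) partially overlaps it — only the 48.78 mm² overlap (of its 109.42 mm²) is removed, clipping the outline — boundary = 69.88 mm. So its perimeter = 69.88 mm. Layer 204 (z = 20.4): the cube is present — its section is the full 21×11 rectangle (perimeter 64.00 mm); the cone at (6, -0.5) does not reach this height (z outside [1.5, 20]); Taking the first minus the rest: none of the subtracted shapes is present at this height, so the 21×11 cube is unchanged — boundary = 64.00 mm. So its perimeter = 64.00 mm. Layer 16 is larger (69.88 vs 64.00 mm).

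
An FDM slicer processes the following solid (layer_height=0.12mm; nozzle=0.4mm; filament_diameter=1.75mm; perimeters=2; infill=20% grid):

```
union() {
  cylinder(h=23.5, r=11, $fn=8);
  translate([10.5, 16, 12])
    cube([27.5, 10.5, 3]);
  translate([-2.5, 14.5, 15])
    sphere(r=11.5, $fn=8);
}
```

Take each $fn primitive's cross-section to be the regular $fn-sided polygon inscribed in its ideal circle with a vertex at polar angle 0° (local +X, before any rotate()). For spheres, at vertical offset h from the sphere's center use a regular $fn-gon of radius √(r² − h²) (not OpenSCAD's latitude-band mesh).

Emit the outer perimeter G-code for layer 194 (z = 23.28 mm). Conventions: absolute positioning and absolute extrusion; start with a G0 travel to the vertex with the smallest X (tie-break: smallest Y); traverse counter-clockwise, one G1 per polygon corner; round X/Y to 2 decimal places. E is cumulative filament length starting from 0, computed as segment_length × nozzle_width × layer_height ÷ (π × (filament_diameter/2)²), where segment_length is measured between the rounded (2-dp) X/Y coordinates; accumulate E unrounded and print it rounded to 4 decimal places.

G0 X-11.00 Y0.00 Z23.28
G1 X-7.78 Y-7.78 E0.1680
G1 X0.00 Y-11.00 E0.3361
G1 X7.78 Y-7.78 E0.5041
G1 X11.00 Y0.00 E0.6721
G1 X7.78 Y7.78 E0.8402
G1 X3.44 Y9.57 E0.9338
G1 X5.48 Y14.50 E1.0403
G1 X3.14 Y20.14 E1.1622
G1 X-2.50 Y22.48 E1.2840
G1 X-8.14 Y20.14 E1.4059
G1 X-10.48 Y14.50 E1.5277
G1 X-8.14 Y8.86 E1.6496
G1 X-6.66 Y8.24 E1.6816
G1 X-7.78 Y7.78 E1.7058
G1 X-11.00 Y0.00 E1.8738

At z = 23.28 mm: the r=11 cylinder contributes a regular 8-gon of circumradius 11; the cube at (10.5, 16) is absent (z outside [12, 15]); the sphere at (-2.5, 14.5): section is a regular 8-gon, circumradius = √(r²−h²) = √(11.5²−8.28²) = 7.981; Taking the union: the regions partially overlap (shared area 22.64 mm²), so overlapping operands fuse into one piece — 1 connected region. The outline is a single polygon with 15 vertices. Extrusion per mm of travel: 0.4 × 0.12 / (π × 0.875²) = 0.019956. Accumulating E over each segment gives final E = 1.8738.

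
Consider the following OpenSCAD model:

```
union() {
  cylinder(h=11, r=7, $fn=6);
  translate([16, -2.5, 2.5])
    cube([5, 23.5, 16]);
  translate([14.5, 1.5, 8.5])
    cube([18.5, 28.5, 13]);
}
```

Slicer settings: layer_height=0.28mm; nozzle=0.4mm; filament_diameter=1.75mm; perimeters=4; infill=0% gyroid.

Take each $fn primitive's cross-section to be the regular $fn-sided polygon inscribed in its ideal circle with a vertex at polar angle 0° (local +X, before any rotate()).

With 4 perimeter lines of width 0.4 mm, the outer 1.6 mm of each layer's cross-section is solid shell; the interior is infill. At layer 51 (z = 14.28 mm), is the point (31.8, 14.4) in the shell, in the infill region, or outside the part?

At z = 14.28 mm: the cylinder is absent (z outside [0, 11]); the cube at (16, -2.5) (footprint 5×23.5) is included at this height; the cube at (14.5, 1.5) (footprint 18.5×28.5) is included at this height; Combining (union): the regions partially overlap (shared area 97.50 mm²), so overlapping operands fuse into one piece — 1 connected region. Overall, the cross-section is a single solid region. The nearest boundary edge runs (33.00, 30.00)→(33.00, 1.50); distance from the point to it = 1.20 mm. The point is inside the cross-section, 1.20 mm from the nearest boundary — within the 1.6 mm shell band (4 × 0.4).

shell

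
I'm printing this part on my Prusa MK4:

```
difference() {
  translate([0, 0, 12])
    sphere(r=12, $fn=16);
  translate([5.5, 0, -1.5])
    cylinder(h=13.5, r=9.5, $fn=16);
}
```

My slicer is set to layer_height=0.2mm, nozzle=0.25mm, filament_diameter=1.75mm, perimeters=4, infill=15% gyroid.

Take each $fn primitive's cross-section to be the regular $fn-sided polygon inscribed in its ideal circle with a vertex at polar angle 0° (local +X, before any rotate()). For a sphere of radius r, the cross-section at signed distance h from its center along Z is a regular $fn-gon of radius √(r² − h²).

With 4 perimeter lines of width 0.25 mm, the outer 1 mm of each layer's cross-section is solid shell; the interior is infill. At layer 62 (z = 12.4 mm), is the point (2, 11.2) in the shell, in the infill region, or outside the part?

At z = 12.4 mm: the sphere: section is a regular 16-gon, circumradius = √(r²−h²) = √(12²−0.4²) = 11.993; the cylinder at (5.5, 0) is not intersected at this z (z outside [-1.5, 12]); Subtracting the remaining from the first: none of the subtracted shapes is present at this height, so the r=12 sphere is unchanged — 1 connected region. Overall, the cross-section is a single solid region. The nearest boundary edge runs (4.59, 11.08)→(0.00, 11.99); distance from the point to it = 0.39 mm. The point is inside the cross-section, 0.39 mm from the nearest boundary — within the 1 mm shell band (4 × 0.25).

shell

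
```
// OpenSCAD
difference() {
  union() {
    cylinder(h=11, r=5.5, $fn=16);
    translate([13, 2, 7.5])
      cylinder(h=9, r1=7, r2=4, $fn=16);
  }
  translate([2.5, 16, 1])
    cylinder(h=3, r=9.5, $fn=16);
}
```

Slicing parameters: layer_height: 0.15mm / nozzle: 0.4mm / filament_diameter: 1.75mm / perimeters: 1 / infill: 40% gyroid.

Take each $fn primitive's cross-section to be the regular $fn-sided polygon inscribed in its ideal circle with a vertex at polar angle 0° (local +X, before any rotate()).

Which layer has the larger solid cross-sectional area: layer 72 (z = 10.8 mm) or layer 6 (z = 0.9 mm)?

layer 72 (z = 10.8 mm)

Layer 72 (z = 10.8): the cylinder: section is a regular 16-gon, circumradius r=5.5 (area = (16/2)·5.500²·sin(360°/16) = 92.61 mm²); the cone at (13, 2): at t=0.367 of its height the radius interpolates to r₁+(r₂−r₁)t = 5.900, giving a regular 16-gon of that circumradius (area = (16/2)·5.900²·sin(360°/16) = 106.57 mm²); Taking the union: the 2 present regions are separate (no shared area or edge), so areas and boundary lengths simply add and each stays a separate island — area = 199.18 mm²; the cylinder at (2.5, 16) does not reach this height (z outside [1, 4]); Subtracting the remaining from the first: none of the subtracted shapes is present at this height, so that combined region is unchanged — area = 199.18 mm². So its area = 199.18 mm². Layer 6 (z = 0.9): the r=5.5 cylinder contributes a regular 16-gon of circumradius 5.5 (area = (16/2)·5.500²·sin(360°/16) = 92.61 mm²); the cone at (13, 2) does not reach this height (z outside [7.5, 16.5]); Combining (union): only the r=5.5 cylinder is present, so the union is just that shape — area = 92.61 mm²; the cylinder at (2.5, 16) is absent (z outside [1, 4]); Subtracting the remaining from the first: none of the subtracted shapes is present at this height, so the result so far is unchanged — area = 92.61 mm². So its area = 92.61 mm². Layer 72 is larger (199.18 vs 92.61 mm²).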